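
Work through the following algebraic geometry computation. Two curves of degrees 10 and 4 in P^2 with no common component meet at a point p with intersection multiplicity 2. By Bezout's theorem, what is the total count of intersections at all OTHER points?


By Bezout's theorem, the total intersection number is d1 * d2.
Total = 10 * 4 = 40
Intersection multiplicity at p = 2
Remaining intersections = 40 - 2 = 38

38


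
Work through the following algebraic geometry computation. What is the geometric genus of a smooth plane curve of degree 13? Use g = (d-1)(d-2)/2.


Using the genus formula for smooth plane curves:
g = (d-1)(d-2)/2
g = (13-1)(13-2)/2
g = 12*11/2
g = 132/2 = 66

66


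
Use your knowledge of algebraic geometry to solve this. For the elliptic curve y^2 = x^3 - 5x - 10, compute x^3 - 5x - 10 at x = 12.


Compute x^3 - 5x - 10 at x = 12:
x^3 = 12^3 = 1728
(-5)*x = (-5)*12 = -60
Sum: 1728 - 60 - 10 = 1658

1658


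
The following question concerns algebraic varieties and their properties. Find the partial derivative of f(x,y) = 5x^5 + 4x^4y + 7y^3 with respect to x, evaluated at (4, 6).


df/dx = 5*5*x^4 + 4*4*x^3*y
At (4,6): 5*5*4^4 + 4*4*4^3*6
= 6400 + 6144
= 12544

12544


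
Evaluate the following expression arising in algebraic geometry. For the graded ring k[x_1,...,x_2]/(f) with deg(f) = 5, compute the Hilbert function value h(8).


For R = k[x_1,...,x_n]/(f) with f homogeneous of degree e:
The Hilbert series is (1 - t^e)/(1 - t)^n.
So h(d) = C(d+n-1, n-1) - C(d-e+n-1, n-1) for d >= e.
With n=2, e=5, d=8:
C(8+2-1, 2-1) = C(9, 1) = 9
C(8-5+2-1, 2-1) = C(4, 1) = 4
h(8) = 9 - 4 = 5

5


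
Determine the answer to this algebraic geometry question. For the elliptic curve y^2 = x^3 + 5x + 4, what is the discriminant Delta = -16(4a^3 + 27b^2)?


Compute each component:
4a^3 = 4*5^3 = 4*125 = 500
27b^2 = 27*4^2 = 27*16 = 432
4a^3 + 27b^2 = 500 + 432 = 932
Delta = -16*932 = -14912

-14912


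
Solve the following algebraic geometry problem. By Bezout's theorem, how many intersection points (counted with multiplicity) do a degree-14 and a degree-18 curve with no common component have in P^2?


Bezout's theorem states the intersection count equals the product of degrees.
Intersection count = 14 * 18 = 252

252


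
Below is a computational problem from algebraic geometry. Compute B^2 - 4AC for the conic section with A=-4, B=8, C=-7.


The discriminant of a conic Ax^2 + Bxy + Cy^2 + ... = 0 is B^2 - 4AC.
B^2 = 8^2 = 64
4AC = 4*(-4)*(-7) = 112
Discriminant = 64 - 112 = -48

-48


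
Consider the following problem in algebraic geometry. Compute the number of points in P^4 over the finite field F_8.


P^4(F_8) has (q^(n+1) - 1)/(q - 1) points.
= 8^4 + 8^3 + 8^2 + 8^1 + 8^0
= 4096 + 512 + 64 + 8 + 1
= 4681

4681


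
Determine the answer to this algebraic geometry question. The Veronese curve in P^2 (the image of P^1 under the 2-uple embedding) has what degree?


The rational normal curve in P^2 is the image of P^1 under the 2-uple Veronese.
A general hyperplane in P^2 pulls back to a degree-2 form on P^1, which has 2 zeros,
so the curve meets a general hyperplane in 2 points. Degree = 2.

2


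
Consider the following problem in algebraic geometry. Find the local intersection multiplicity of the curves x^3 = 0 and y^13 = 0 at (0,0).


The intersection multiplicity of V(x^a) and V(y^b) at the origin is:
I(O; V(x^3), V(y^13)) = dim_k(k[x,y]/(x^3, y^13))
A basis for k[x,y]/(x^3, y^13) is the set of monomials x^i * y^j
where 0 <= i < 3 and 0 <= j < 13.
The number of such monomials is 3 * 13 = 39

39


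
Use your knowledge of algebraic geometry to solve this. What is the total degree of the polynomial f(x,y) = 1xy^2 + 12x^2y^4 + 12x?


Examine each term for its total degree (sum of exponents).
  Term '1xy^2' has total degree 1+2 = 3.
  Term '12x^2y^4' has total degree 2+4 = 6.
  Term '12x' has total degree 1+0 = 1.
The maximum total degree among all terms is 6.

6


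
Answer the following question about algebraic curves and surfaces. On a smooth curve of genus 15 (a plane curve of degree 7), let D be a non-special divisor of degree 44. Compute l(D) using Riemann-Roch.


First, compute the genus of a smooth plane curve of degree 7:
g = (d-1)(d-2)/2 = (7-1)(7-2)/2 = 15
For a non-special divisor D (i.e., h^1(D) = 0), Riemann-Roch gives:
l(D) = deg(D) - g + 1
Since deg(D) = 44 >= 2g - 1 = 29, D is non-special.
l(D) = 44 - 15 + 1 = 30

30


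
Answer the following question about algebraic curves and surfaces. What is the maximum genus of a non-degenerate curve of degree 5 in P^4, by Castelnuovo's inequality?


Castelnuovo's bound: write d - 1 = m(r-1) + epsilon with 0 <= epsilon < r-1.
d - 1 = 5 - 1 = 4
r - 1 = 4 - 1 = 3
4 = 1*3 + 1, so m = 1, epsilon = 1
pi(d, r) = m(m-1)(r-1)/2 + m*epsilon
= 1*0*3/2 + 1*1
= 0/2 + 1
= 0 + 1 = 1

1


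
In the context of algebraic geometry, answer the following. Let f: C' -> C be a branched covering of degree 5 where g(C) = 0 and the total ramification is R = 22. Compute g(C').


Riemann-Hurwitz formula: 2g' - 2 = d(2g - 2) + R
Given: d = 5, g = 0, R = 22
2g' - 2 = 5*(2*0 - 2) + 22
2g' - 2 = 5*(-2) + 22
2g' - 2 = -10 + 22 = 12
2g' = 14
g' = 7

7


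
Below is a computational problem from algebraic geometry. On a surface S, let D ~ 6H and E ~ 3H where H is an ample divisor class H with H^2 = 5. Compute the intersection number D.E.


Using bilinearity of the intersection pairing on a surface S:
(aH).(bH) = ab * (H.H)
We have H^2 = 5.
D.E = (6H).(3H) = 6*3*5
= 18*5
= 90

90


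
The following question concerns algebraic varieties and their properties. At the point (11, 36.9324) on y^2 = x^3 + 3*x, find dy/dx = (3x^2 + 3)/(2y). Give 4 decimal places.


Using implicit differentiation of y^2 = x^3 + 3*x:
2y * dy/dx = 3x^2 + 3
dy/dx = (3x^2 + 3)/(2y)
Numerator: 3*11^2 + 3 = 366
Denominator: 2*36.9324 = 73.8648
dy/dx = 366/73.8648 = 4.9550

4.9550


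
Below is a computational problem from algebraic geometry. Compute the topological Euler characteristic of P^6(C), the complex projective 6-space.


The complex projective space P^6 has one cell in each even real dimension 0, 2, ..., 12.
The cohomology groups are H^{2k}(P^6) = Z for k = 0,...,6, and 0 otherwise.
Euler characteristic = sum of Betti numbers = 1 per even-dimensional cohomology group.
chi(P^6) = 6 + 1 = 7

7


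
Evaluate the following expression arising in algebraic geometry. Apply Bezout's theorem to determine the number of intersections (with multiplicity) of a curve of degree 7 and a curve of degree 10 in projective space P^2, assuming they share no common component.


Bezout's theorem states the intersection count equals the product of degrees.
Intersection count = 7 * 10 = 70

70


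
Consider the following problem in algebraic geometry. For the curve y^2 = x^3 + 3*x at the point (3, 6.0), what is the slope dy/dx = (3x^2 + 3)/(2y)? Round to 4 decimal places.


Using implicit differentiation of y^2 = x^3 + 3*x:
2y * dy/dx = 3x^2 + 3
dy/dx = (3x^2 + 3)/(2y)
Numerator: 3*3^2 + 3 = 30
Denominator: 2*6.0 = 12.0
dy/dx = 30/12.0 = 2.5000

2.5000


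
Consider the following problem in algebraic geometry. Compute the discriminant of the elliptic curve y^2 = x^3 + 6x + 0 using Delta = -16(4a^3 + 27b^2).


Compute each component:
4a^3 = 4*6^3 = 4*216 = 864
27b^2 = 27*0^2 = 27*0 = 0
4a^3 + 27b^2 = 864 + 0 = 864
Delta = -16*864 = -13824

-13824


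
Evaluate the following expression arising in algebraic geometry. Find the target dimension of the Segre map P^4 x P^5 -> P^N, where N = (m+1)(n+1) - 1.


The Segre embedding maps P^m x P^n into P^N via
all products of coordinates from each factor.
N = (m+1)(n+1) - 1
N = (4+1)(5+1) - 1
N = 5*6 - 1
N = 30 - 1 = 29

29


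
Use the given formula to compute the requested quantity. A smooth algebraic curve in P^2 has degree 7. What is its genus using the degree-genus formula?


Using the genus formula for smooth plane curves:
g = (d-1)(d-2)/2
g = (7-1)(7-2)/2
g = 6*5/2
g = 30/2 = 15

15


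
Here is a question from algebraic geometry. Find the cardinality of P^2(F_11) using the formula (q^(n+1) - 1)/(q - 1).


P^2(F_11) has (q^(n+1) - 1)/(q - 1) points.
= 11^2 + 11^1 + 11^0
= 121 + 11 + 1
= 133

133


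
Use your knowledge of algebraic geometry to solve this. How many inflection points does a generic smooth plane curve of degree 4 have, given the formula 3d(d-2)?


For a general smooth plane curve C of degree d, the inflection points are
the intersection of C with its Hessian curve, which has degree 3(d-2).
By Bezout, the total intersection number is d * 3(d-2) = 4 * 6 = 24.
For a general curve every flex is ordinary, so each contributes
multiplicity 1 to C·Hess(C), and the number of distinct inflection
points is 3d(d-2).
Inflection points = 3*4*(4-2) = 3*4*2 = 24

24


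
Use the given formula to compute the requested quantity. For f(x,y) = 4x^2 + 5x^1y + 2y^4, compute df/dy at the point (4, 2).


df/dy = 5*x^1 + 4*2*y^3
At (4,2): 5*4^1 + 4*2*2^3
= 20 + 64
= 84

84


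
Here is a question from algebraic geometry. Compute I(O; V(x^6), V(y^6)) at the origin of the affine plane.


The intersection multiplicity of V(x^a) and V(y^b) at the origin is:
I(O; V(x^6), V(y^6)) = dim_k(k[x,y]/(x^6, y^6))
A basis for k[x,y]/(x^6, y^6) is the set of monomials x^i * y^j
where 0 <= i < 6 and 0 <= j < 6.
The number of such monomials is 6 * 6 = 36

36


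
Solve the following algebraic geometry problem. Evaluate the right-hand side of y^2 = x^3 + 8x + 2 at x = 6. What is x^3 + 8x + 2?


Compute x^3 + 8x + 2 at x = 6:
x^3 = 6^3 = 216
8*x = 8*6 = 48
Sum: 216 + 48 + 2 = 266

266


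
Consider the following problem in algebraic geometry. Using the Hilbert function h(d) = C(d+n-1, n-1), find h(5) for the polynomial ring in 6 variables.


The Hilbert function for the polynomial ring in 6 variables is:
h(d) = C(d+n-1, n-1)
h(5) = C(5+6-1, 6-1) = C(10, 5)
= 10! / (5! * 5!)
= 252

252


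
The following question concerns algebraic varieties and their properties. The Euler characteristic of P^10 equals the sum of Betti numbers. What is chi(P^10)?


The complex projective space P^10 has one cell in each even real dimension 0, 2, ..., 20.
The cohomology groups are H^{2k}(P^10) = Z for k = 0,...,10, and 0 otherwise.
Euler characteristic = sum of Betti numbers = 1 per even-dimensional cohomology group.
chi(P^10) = 10 + 1 = 11

11


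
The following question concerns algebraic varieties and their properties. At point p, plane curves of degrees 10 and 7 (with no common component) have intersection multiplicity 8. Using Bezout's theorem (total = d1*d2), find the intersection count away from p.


By Bezout's theorem, the total intersection number is d1 * d2.
Total = 10 * 7 = 70
Intersection multiplicity at p = 8
Remaining intersections = 70 - 8 = 62

62


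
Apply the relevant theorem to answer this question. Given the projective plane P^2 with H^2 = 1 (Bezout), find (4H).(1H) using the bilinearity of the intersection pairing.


Using bilinearity of the intersection pairing on the projective plane P^2:
(aH).(bH) = ab * (H.H)
We have H^2 = 1 (Bezout).
D.E = (4H).(1H) = 4*1*1
= 4*1
= 4

4


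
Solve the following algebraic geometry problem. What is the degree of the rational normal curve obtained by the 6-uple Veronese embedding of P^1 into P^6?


The rational normal curve in P^6 is the image of P^1 under the 6-uple Veronese.
A general hyperplane in P^6 pulls back to a degree-6 form on P^1, which has 6 zeros,
so the curve meets a general hyperplane in 6 points. Degree = 6.

6


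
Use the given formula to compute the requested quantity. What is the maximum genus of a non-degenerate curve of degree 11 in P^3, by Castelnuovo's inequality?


Castelnuovo's bound: write d - 1 = m(r-1) + epsilon with 0 <= epsilon < r-1.
d - 1 = 11 - 1 = 10
r - 1 = 3 - 1 = 2
10 = 5*2 + 0, so m = 5, epsilon = 0
pi(d, r) = m(m-1)(r-1)/2 + m*epsilon
= 5*4*2/2 + 5*0
= 40/2 + 0
= 20 + 0 = 20

20


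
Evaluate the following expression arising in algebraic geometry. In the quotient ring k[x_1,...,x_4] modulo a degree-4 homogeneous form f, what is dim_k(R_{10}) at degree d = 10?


For R = k[x_1,...,x_n]/(f) with f homogeneous of degree e:
The Hilbert series is (1 - t^e)/(1 - t)^n.
So h(d) = C(d+n-1, n-1) - C(d-e+n-1, n-1) for d >= e.
With n=4, e=4, d=10:
C(10+4-1, 4-1) = C(13, 3) = 286
C(10-4+4-1, 4-1) = C(9, 3) = 84
h(10) = 286 - 84 = 202

202


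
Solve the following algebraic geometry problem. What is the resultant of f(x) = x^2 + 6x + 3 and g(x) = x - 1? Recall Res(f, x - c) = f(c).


For Res(f, x - c), we evaluate f at x = c.
f(1) = 1^2 + 6*1 + 3
= 1 + 6 + 3
= 7 + 3 = 10
Res(f, g) = 10

10


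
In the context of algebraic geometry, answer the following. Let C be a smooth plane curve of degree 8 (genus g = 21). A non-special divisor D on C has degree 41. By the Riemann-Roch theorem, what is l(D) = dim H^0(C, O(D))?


First, compute the genus of a smooth plane curve of degree 8:
g = (d-1)(d-2)/2 = (8-1)(8-2)/2 = 21
For a non-special divisor D (i.e., h^1(D) = 0), Riemann-Roch gives:
l(D) = deg(D) - g + 1
Since deg(D) = 41 >= 2g - 1 = 41, D is non-special.
l(D) = 41 - 21 + 1 = 21

21


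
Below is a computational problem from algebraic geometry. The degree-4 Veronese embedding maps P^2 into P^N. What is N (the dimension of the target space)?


The Veronese embedding v_d: P^n -> P^N maps each point to all
degree-d monomials in n+1 homogeneous coordinates.
N = C(n+d, d) - 1
N = C(2+4, 4) - 1
N = C(6, 4) - 1
C(6, 4) = 15
N = 15 - 1 = 14

14


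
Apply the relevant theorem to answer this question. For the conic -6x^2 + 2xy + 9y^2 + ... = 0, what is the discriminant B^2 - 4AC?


The discriminant of a conic Ax^2 + Bxy + Cy^2 + ... = 0 is B^2 - 4AC.
B^2 = 2^2 = 4
4AC = 4*(-6)*9 = -216
Discriminant = 4 + 216 = 220

220


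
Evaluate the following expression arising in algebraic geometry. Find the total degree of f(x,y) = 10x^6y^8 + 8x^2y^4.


Examine each term for its total degree (sum of exponents).
  Term '10x^6y^8' has total degree 6+8 = 14.
  Term '8x^2y^4' has total degree 2+4 = 6.
The maximum total degree among all terms is 14.

14


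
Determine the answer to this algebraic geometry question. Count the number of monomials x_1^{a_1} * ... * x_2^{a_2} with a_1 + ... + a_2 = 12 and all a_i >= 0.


The number of degree-12 monomials in 2 variables is C(d+n-1, n-1).
= C(12+2-1, 2-1) = C(13, 1)
= 13

13


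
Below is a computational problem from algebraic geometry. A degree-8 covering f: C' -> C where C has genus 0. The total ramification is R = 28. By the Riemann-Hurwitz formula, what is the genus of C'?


Riemann-Hurwitz formula: 2g' - 2 = d(2g - 2) + R
Given: d = 8, g = 0, R = 28
2g' - 2 = 8*(2*0 - 2) + 28
2g' - 2 = 8*(-2) + 28
2g' - 2 = -16 + 28 = 12
2g' = 14
g' = 7

7


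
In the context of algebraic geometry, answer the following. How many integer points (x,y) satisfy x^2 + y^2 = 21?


Systematically check integer values of x where x^2 <= 21.
For each valid x, check if 21 - x^2 is a perfect square.
Total integer solutions found: 0

0


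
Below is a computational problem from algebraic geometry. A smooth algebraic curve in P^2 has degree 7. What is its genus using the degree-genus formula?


Using the genus formula for smooth plane curves:
g = (d-1)(d-2)/2
g = (7-1)(7-2)/2
g = 6*5/2
g = 30/2 = 15

15


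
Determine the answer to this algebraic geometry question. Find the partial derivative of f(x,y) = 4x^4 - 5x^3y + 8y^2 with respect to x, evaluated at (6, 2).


df/dx = 4*4*x^3 + 3*(-5)*x^2*y
At (6,2): 4*4*6^3 + 3*(-5)*6^2*2
= 3456 - 1080
= 2376

2376


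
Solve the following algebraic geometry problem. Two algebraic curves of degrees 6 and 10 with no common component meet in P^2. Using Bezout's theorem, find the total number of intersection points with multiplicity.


Bezout's theorem states the intersection count equals the product of degrees.
Intersection count = 6 * 10 = 60

60


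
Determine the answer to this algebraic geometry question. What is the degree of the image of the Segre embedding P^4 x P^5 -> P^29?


The degree of the Segre variety P^4 x P^5 is C(m+n, m).
= C(9, 4)
= 126

126


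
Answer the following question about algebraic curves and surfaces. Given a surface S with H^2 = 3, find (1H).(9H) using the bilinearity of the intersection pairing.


Using bilinearity of the intersection pairing on a surface S:
(aH).(bH) = ab * (H.H)
We have H^2 = 3.
D.E = (1H).(9H) = 1*9*3
= 9*3
= 27

27


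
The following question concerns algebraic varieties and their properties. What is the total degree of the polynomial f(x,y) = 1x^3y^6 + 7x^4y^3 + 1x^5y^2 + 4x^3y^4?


Examine each term for its total degree (sum of exponents).
  Term '1x^3y^6' has total degree 3+6 = 9.
  Term '7x^4y^3' has total degree 4+3 = 7.
  Term '1x^5y^2' has total degree 5+2 = 7.
  Term '4x^3y^4' has total degree 3+4 = 7.
The maximum total degree among all terms is 9.

9


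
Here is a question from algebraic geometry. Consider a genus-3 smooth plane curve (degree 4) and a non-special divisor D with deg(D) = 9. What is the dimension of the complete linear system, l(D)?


First, compute the genus of a smooth plane curve of degree 4:
g = (d-1)(d-2)/2 = (4-1)(4-2)/2 = 3
For a non-special divisor D (i.e., h^1(D) = 0), Riemann-Roch gives:
l(D) = deg(D) - g + 1
Since deg(D) = 9 >= 2g - 1 = 5, D is non-special.
l(D) = 9 - 3 + 1 = 7

7


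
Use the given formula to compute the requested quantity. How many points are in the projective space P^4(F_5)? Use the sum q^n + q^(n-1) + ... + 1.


P^4(F_5) has (q^(n+1) - 1)/(q - 1) points.
= 5^4 + 5^3 + 5^2 + 5^1 + 5^0
= 625 + 125 + 25 + 5 + 1
= 781

781


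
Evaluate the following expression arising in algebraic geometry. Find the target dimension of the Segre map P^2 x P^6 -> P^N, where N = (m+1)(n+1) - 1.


The Segre embedding maps P^m x P^n into P^N via
all products of coordinates from each factor.
N = (m+1)(n+1) - 1
N = (2+1)(6+1) - 1
N = 3*7 - 1
N = 21 - 1 = 20

20


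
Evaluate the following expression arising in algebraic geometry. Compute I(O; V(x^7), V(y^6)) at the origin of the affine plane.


The intersection multiplicity of V(x^a) and V(y^b) at the origin is:
I(O; V(x^7), V(y^6)) = dim_k(k[x,y]/(x^7, y^6))
A basis for k[x,y]/(x^7, y^6) is the set of monomials x^i * y^j
where 0 <= i < 7 and 0 <= j < 6.
The number of such monomials is 7 * 6 = 42

42


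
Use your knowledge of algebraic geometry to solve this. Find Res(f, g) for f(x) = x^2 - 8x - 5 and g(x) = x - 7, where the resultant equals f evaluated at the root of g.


For Res(f, x - c), we evaluate f at x = c.
f(7) = 7^2 - 8*7 - 5
= 49 - 56 - 5
= -7 - 5 = -12
Res(f, g) = -12

-12


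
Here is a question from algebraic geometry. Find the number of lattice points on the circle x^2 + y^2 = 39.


Systematically check integer values of x where x^2 <= 39.
For each valid x, check if 39 - x^2 is a perfect square.
Total integer solutions found: 0

0


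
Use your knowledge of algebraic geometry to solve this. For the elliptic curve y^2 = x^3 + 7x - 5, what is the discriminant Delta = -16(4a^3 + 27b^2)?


Compute each component:
4a^3 = 4*7^3 = 4*343 = 1372
27b^2 = 27*(-5)^2 = 27*25 = 675
4a^3 + 27b^2 = 1372 + 675 = 2047
Delta = -16*2047 = -32752

-32752


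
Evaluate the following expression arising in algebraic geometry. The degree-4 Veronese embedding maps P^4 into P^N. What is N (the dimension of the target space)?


The Veronese embedding v_d: P^n -> P^N maps each point to all
degree-d monomials in n+1 homogeneous coordinates.
N = C(n+d, d) - 1
N = C(4+4, 4) - 1
N = C(8, 4) - 1
C(8, 4) = 70
N = 70 - 1 = 69

69


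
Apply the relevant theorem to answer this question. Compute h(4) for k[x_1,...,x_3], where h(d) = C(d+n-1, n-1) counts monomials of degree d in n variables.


The Hilbert function for the polynomial ring in 3 variables is:
h(d) = C(d+n-1, n-1)
h(4) = C(4+3-1, 3-1) = C(6, 2)
= 6! / (2! * 4!)
= 15

15


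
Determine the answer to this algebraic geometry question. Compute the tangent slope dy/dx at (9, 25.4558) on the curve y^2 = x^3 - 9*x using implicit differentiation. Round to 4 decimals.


Using implicit differentiation of y^2 = x^3 - 9*x:
2y * dy/dx = 3x^2 - 9
dy/dx = (3x^2 - 9)/(2y)
Numerator: 3*9^2 - 9 = 234
Denominator: 2*25.4558 = 50.9116
dy/dx = 234/50.9116 = 4.5962

4.5962


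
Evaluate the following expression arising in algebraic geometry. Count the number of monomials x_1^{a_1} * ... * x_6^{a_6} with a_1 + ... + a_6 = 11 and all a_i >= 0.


The number of degree-11 monomials in 6 variables is C(d+n-1, n-1).
= C(11+6-1, 6-1) = C(16, 5)
= 4368

4368


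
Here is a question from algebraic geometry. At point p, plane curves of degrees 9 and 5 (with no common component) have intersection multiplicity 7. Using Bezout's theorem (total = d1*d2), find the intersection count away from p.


By Bezout's theorem, the total intersection number is d1 * d2.
Total = 9 * 5 = 45
Intersection multiplicity at p = 7
Remaining intersections = 45 - 7 = 38

38


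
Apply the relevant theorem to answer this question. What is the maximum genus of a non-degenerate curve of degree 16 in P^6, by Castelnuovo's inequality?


Castelnuovo's bound: write d - 1 = m(r-1) + epsilon with 0 <= epsilon < r-1.
d - 1 = 16 - 1 = 15
r - 1 = 6 - 1 = 5
15 = 3*5 + 0, so m = 3, epsilon = 0
pi(d, r) = m(m-1)(r-1)/2 + m*epsilon
= 3*2*5/2 + 3*0
= 30/2 + 0
= 15 + 0 = 15

15


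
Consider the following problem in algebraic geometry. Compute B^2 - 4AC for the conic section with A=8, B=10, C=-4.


The discriminant of a conic Ax^2 + Bxy + Cy^2 + ... = 0 is B^2 - 4AC.
B^2 = 10^2 = 100
4AC = 4*8*(-4) = -128
Discriminant = 100 + 128 = 228

228


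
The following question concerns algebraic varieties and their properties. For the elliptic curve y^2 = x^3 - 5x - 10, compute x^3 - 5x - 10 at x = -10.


Compute x^3 - 5x - 10 at x = -10:
x^3 = (-10)^3 = -1000
(-5)*x = (-5)*(-10) = 50
Sum: -1000 + 50 - 10 = -960

-960


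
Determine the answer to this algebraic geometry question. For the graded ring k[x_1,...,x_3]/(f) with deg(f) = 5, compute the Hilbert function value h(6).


For R = k[x_1,...,x_n]/(f) with f homogeneous of degree e:
The Hilbert series is (1 - t^e)/(1 - t)^n.
So h(d) = C(d+n-1, n-1) - C(d-e+n-1, n-1) for d >= e.
With n=3, e=5, d=6:
C(6+3-1, 3-1) = C(8, 2) = 28
C(6-5+3-1, 3-1) = C(3, 2) = 3
h(6) = 28 - 3 = 25

25


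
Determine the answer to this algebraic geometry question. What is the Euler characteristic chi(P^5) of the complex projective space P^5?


The complex projective space P^5 has one cell in each even real dimension 0, 2, ..., 10.
The cohomology groups are H^{2k}(P^5) = Z for k = 0,...,5, and 0 otherwise.
Euler characteristic = sum of Betti numbers = 1 per even-dimensional cohomology group.
chi(P^5) = 5 + 1 = 6

6


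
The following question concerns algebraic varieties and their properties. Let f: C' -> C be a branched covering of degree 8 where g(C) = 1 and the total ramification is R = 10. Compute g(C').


Riemann-Hurwitz formula: 2g' - 2 = d(2g - 2) + R
Given: d = 8, g = 1, R = 10
2g' - 2 = 8*(2*1 - 2) + 10
2g' - 2 = 8*0 + 10
2g' - 2 = 0 + 10 = 10
2g' = 12
g' = 6

6


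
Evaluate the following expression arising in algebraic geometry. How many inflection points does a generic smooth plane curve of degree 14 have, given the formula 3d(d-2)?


For a general smooth plane curve C of degree d, the inflection points are
the intersection of C with its Hessian curve, which has degree 3(d-2).
By Bezout, the total intersection number is d * 3(d-2) = 14 * 36 = 504.
For a general curve every flex is ordinary, so each contributes
multiplicity 1 to C·Hess(C), and the number of distinct inflection
points is 3d(d-2).
Inflection points = 3*14*(14-2) = 3*14*12 = 504

504


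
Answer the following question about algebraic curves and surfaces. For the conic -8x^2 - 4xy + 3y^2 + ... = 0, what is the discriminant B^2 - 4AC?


The discriminant of a conic Ax^2 + Bxy + Cy^2 + ... = 0 is B^2 - 4AC.
B^2 = (-4)^2 = 16
4AC = 4*(-8)*3 = -96
Discriminant = 16 + 96 = 112

112


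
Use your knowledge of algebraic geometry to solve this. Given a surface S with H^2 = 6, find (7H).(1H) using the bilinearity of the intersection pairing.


Using bilinearity of the intersection pairing on a surface S:
(aH).(bH) = ab * (H.H)
We have H^2 = 6.
D.E = (7H).(1H) = 7*1*6
= 7*6
= 42

42


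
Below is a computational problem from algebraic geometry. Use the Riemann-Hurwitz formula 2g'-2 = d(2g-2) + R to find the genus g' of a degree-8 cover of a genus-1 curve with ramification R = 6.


Riemann-Hurwitz formula: 2g' - 2 = d(2g - 2) + R
Given: d = 8, g = 1, R = 6
2g' - 2 = 8*(2*1 - 2) + 6
2g' - 2 = 8*0 + 6
2g' - 2 = 0 + 6 = 6
2g' = 8
g' = 4

4


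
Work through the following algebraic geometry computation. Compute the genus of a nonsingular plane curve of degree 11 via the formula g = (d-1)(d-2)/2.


Using the genus formula for smooth plane curves:
g = (d-1)(d-2)/2
g = (11-1)(11-2)/2
g = 10*9/2
g = 90/2 = 45

45


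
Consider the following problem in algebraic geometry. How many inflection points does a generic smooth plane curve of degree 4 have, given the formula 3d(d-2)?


For a general smooth plane curve C of degree d, the inflection points are
the intersection of C with its Hessian curve, which has degree 3(d-2).
By Bezout, the total intersection number is d * 3(d-2) = 4 * 6 = 24.
For a general curve every flex is ordinary, so each contributes
multiplicity 1 to C·Hess(C), and the number of distinct inflection
points is 3d(d-2).
Inflection points = 3*4*(4-2) = 3*4*2 = 24

24


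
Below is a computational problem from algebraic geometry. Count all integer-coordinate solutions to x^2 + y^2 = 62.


Systematically check integer values of x where x^2 <= 62.
For each valid x, check if 62 - x^2 is a perfect square.
Total integer solutions found: 0

0


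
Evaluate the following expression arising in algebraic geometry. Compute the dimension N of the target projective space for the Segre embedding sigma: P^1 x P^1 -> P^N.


The Segre embedding maps P^m x P^n into P^N via
all products of coordinates from each factor.
N = (m+1)(n+1) - 1
N = (1+1)(1+1) - 1
N = 2*2 - 1
N = 4 - 1 = 3

3


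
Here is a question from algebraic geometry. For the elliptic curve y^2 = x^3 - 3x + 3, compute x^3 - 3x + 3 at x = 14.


Compute x^3 - 3x + 3 at x = 14:
x^3 = 14^3 = 2744
(-3)*x = (-3)*14 = -42
Sum: 2744 - 42 + 3 = 2705

2705


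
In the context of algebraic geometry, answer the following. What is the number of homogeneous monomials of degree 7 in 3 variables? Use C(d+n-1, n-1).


The number of degree-7 monomials in 3 variables is C(d+n-1, n-1).
= C(7+3-1, 3-1) = C(9, 2)
= 36

36


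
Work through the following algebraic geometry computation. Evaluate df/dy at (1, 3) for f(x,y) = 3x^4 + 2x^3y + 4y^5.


df/dy = 2*x^3 + 5*4*y^4
At (1,3): 2*1^3 + 5*4*3^4
= 2 + 1620
= 1622

1622


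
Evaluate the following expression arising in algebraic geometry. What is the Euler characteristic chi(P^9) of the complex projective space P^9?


The complex projective space P^9 has one cell in each even real dimension 0, 2, ..., 18.
The cohomology groups are H^{2k}(P^9) = Z for k = 0,...,9, and 0 otherwise.
Euler characteristic = sum of Betti numbers = 1 per even-dimensional cohomology group.
chi(P^9) = 9 + 1 = 10

10


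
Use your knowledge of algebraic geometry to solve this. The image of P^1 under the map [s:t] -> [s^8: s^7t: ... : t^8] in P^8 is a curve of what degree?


The rational normal curve in P^8 is the image of P^1 under the 8-uple Veronese.
A general hyperplane in P^8 pulls back to a degree-8 form on P^1, which has 8 zeros,
so the curve meets a general hyperplane in 8 points. Degree = 8.

8


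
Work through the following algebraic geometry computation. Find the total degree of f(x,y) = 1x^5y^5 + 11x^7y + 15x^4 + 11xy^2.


Examine each term for its total degree (sum of exponents).
  Term '1x^5y^5' has total degree 5+5 = 10.
  Term '11x^7y' has total degree 7+1 = 8.
  Term '15x^4' has total degree 4+0 = 4.
  Term '11xy^2' has total degree 1+2 = 3.
The maximum total degree among all terms is 10.

10


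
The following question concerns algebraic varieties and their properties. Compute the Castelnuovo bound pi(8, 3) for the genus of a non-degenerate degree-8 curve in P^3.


Castelnuovo's bound: write d - 1 = m(r-1) + epsilon with 0 <= epsilon < r-1.
d - 1 = 8 - 1 = 7
r - 1 = 3 - 1 = 2
7 = 3*2 + 1, so m = 3, epsilon = 1
pi(d, r) = m(m-1)(r-1)/2 + m*epsilon
= 3*2*2/2 + 3*1
= 12/2 + 3
= 6 + 3 = 9

9


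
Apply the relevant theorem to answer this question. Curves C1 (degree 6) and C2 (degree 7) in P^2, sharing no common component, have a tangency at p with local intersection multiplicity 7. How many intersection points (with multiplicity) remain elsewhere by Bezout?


By Bezout's theorem, the total intersection number is d1 * d2.
Total = 6 * 7 = 42
Intersection multiplicity at p = 7
Remaining intersections = 42 - 7 = 35

35


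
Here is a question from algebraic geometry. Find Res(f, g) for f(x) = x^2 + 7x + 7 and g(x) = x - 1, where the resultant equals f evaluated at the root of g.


For Res(f, x - c), we evaluate f at x = c.
f(1) = 1^2 + 7*1 + 7
= 1 + 7 + 7
= 8 + 7 = 15
Res(f, g) = 15

15


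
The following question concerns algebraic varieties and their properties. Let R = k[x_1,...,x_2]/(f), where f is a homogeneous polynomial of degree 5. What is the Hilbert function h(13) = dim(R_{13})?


For R = k[x_1,...,x_n]/(f) with f homogeneous of degree e:
The Hilbert series is (1 - t^e)/(1 - t)^n.
So h(d) = C(d+n-1, n-1) - C(d-e+n-1, n-1) for d >= e.
With n=2, e=5, d=13:
C(13+2-1, 2-1) = C(14, 1) = 14
C(13-5+2-1, 2-1) = C(9, 1) = 9
h(13) = 14 - 9 = 5

5


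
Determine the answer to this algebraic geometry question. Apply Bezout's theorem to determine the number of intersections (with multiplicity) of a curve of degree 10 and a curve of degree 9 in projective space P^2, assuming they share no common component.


Bezout's theorem states the intersection count equals the product of degrees.
Intersection count = 10 * 9 = 90

90


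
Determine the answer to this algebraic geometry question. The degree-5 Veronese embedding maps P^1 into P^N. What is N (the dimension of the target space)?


The Veronese embedding v_d: P^n -> P^N maps each point to all
degree-d monomials in n+1 homogeneous coordinates.
N = C(n+d, d) - 1
N = C(1+5, 5) - 1
N = C(6, 5) - 1
C(6, 5) = 6
N = 6 - 1 = 5

5


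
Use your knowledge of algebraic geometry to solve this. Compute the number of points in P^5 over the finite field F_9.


P^5(F_9) has (q^(n+1) - 1)/(q - 1) points.
= 9^5 + 9^4 + 9^3 + 9^2 + 9^1 + 9^0
= 59049 + 6561 + 729 + 81 + 9 + 1
= 66430

66430


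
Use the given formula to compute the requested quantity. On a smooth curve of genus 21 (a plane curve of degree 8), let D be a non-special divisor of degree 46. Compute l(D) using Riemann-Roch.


First, compute the genus of a smooth plane curve of degree 8:
g = (d-1)(d-2)/2 = (8-1)(8-2)/2 = 21
For a non-special divisor D (i.e., h^1(D) = 0), Riemann-Roch gives:
l(D) = deg(D) - g + 1
Since deg(D) = 46 >= 2g - 1 = 41, D is non-special.
l(D) = 46 - 21 + 1 = 26

26


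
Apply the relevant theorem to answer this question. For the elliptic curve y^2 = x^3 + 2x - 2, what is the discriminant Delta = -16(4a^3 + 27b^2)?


Compute each component:
4a^3 = 4*2^3 = 4*8 = 32
27b^2 = 27*(-2)^2 = 27*4 = 108
4a^3 + 27b^2 = 32 + 108 = 140
Delta = -16*140 = -2240

-2240


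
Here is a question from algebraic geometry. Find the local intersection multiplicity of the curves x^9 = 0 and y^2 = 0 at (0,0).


The intersection multiplicity of V(x^a) and V(y^b) at the origin is:
I(O; V(x^9), V(y^2)) = dim_k(k[x,y]/(x^9, y^2))
A basis for k[x,y]/(x^9, y^2) is the set of monomials x^i * y^j
where 0 <= i < 9 and 0 <= j < 2.
The number of such monomials is 9 * 2 = 18

18


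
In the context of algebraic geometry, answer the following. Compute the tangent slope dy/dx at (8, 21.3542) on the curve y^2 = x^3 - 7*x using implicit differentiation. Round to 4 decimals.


Using implicit differentiation of y^2 = x^3 - 7*x:
2y * dy/dx = 3x^2 - 7
dy/dx = (3x^2 - 7)/(2y)
Numerator: 3*8^2 - 7 = 185
Denominator: 2*21.3542 = 42.7084
dy/dx = 185/42.7084 = 4.3317

4.3317


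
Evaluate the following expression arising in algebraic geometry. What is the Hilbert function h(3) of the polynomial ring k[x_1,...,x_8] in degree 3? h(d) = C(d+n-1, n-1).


The Hilbert function for the polynomial ring in 8 variables is:
h(d) = C(d+n-1, n-1)
h(3) = C(3+8-1, 8-1) = C(10, 7)
= 10! / (7! * 3!)
= 120

120


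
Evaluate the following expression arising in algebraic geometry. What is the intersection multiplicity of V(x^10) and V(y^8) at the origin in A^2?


The intersection multiplicity of V(x^a) and V(y^b) at the origin is:
I(O; V(x^10), V(y^8)) = dim_k(k[x,y]/(x^10, y^8))
A basis for k[x,y]/(x^10, y^8) is the set of monomials x^i * y^j
where 0 <= i < 10 and 0 <= j < 8.
The number of such monomials is 10 * 8 = 80

80


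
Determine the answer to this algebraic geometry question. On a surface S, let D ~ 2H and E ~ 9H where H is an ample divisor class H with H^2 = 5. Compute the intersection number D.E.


Using bilinearity of the intersection pairing on a surface S:
(aH).(bH) = ab * (H.H)
We have H^2 = 5.
D.E = (2H).(9H) = 2*9*5
= 18*5
= 90

90


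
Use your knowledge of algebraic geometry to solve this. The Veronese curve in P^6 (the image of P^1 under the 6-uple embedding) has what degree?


The rational normal curve in P^6 is the image of P^1 under the 6-uple Veronese.
A general hyperplane in P^6 pulls back to a degree-6 form on P^1, which has 6 zeros,
so the curve meets a general hyperplane in 6 points. Degree = 6.

6


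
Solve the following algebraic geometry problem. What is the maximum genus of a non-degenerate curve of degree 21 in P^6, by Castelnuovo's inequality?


Castelnuovo's bound: write d - 1 = m(r-1) + epsilon with 0 <= epsilon < r-1.
d - 1 = 21 - 1 = 20
r - 1 = 6 - 1 = 5
20 = 4*5 + 0, so m = 4, epsilon = 0
pi(d, r) = m(m-1)(r-1)/2 + m*epsilon
= 4*3*5/2 + 4*0
= 60/2 + 0
= 30 + 0 = 30

30


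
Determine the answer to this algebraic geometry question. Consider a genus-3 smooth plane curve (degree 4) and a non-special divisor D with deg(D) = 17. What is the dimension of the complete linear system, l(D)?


First, compute the genus of a smooth plane curve of degree 4:
g = (d-1)(d-2)/2 = (4-1)(4-2)/2 = 3
For a non-special divisor D (i.e., h^1(D) = 0), Riemann-Roch gives:
l(D) = deg(D) - g + 1
Since deg(D) = 17 >= 2g - 1 = 5, D is non-special.
l(D) = 17 - 3 + 1 = 15

15


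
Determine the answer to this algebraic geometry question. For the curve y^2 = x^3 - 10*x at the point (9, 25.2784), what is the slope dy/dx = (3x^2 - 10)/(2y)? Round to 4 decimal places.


Using implicit differentiation of y^2 = x^3 - 10*x:
2y * dy/dx = 3x^2 - 10
dy/dx = (3x^2 - 10)/(2y)
Numerator: 3*9^2 - 10 = 233
Denominator: 2*25.2784 = 50.5568
dy/dx = 233/50.5568 = 4.6087

4.6087


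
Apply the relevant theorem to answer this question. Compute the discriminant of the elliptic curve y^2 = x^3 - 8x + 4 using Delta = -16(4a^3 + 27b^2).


Compute each component:
4a^3 = 4*(-8)^3 = 4*(-512) = -2048
27b^2 = 27*4^2 = 27*16 = 432
4a^3 + 27b^2 = -2048 + 432 = -1616
Delta = -16*(-1616) = 25856

25856


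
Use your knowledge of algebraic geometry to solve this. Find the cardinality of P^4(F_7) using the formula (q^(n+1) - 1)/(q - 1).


P^4(F_7) has (q^(n+1) - 1)/(q - 1) points.
= 7^4 + 7^3 + 7^2 + 7^1 + 7^0
= 2401 + 343 + 49 + 7 + 1
= 2801

2801


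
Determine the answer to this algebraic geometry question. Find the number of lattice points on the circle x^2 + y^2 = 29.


Systematically check integer values of x where x^2 <= 29.
For each valid x, check if 29 - x^2 is a perfect square.
x=2: 29 - 4 = 25, sqrt = 5 (valid)
x=5: 29 - 25 = 4, sqrt = 2 (valid)
Total integer solutions found: 8

8


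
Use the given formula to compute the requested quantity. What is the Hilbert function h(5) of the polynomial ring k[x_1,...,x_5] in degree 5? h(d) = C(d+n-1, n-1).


The Hilbert function for the polynomial ring in 5 variables is:
h(d) = C(d+n-1, n-1)
h(5) = C(5+5-1, 5-1) = C(9, 4)
= 9! / (4! * 5!)
= 126

126


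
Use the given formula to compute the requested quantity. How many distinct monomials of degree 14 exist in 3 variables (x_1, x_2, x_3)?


The number of degree-14 monomials in 3 variables is C(d+n-1, n-1).
= C(14+3-1, 3-1) = C(16, 2)
= 120

120


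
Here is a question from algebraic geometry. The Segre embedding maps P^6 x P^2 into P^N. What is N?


The Segre embedding maps P^m x P^n into P^N via
all products of coordinates from each factor.
N = (m+1)(n+1) - 1
N = (6+1)(2+1) - 1
N = 7*3 - 1
N = 21 - 1 = 20

20


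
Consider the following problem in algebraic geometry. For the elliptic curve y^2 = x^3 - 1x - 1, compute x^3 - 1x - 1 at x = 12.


Compute x^3 - 1x - 1 at x = 12:
x^3 = 12^3 = 1728
(-1)*x = (-1)*12 = -12
Sum: 1728 - 12 - 1 = 1715

1715


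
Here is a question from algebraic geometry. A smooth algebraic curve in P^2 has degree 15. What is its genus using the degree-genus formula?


Using the genus formula for smooth plane curves:
g = (d-1)(d-2)/2
g = (15-1)(15-2)/2
g = 14*13/2
g = 182/2 = 91

91


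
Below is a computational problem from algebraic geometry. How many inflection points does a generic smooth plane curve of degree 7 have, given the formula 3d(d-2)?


For a general smooth plane curve C of degree d, the inflection points are
the intersection of C with its Hessian curve, which has degree 3(d-2).
By Bezout, the total intersection number is d * 3(d-2) = 7 * 15 = 105.
For a general curve every flex is ordinary, so each contributes
multiplicity 1 to C·Hess(C), and the number of distinct inflection
points is 3d(d-2).
Inflection points = 3*7*(7-2) = 3*7*5 = 105

105


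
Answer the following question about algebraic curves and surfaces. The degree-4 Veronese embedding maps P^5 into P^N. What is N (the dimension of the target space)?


The Veronese embedding v_d: P^n -> P^N maps each point to all
degree-d monomials in n+1 homogeneous coordinates.
N = C(n+d, d) - 1
N = C(5+4, 4) - 1
N = C(9, 4) - 1
C(9, 4) = 126
N = 126 - 1 = 125

125


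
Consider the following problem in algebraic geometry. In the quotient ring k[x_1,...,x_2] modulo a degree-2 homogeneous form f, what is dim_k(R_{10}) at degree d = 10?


For R = k[x_1,...,x_n]/(f) with f homogeneous of degree e:
The Hilbert series is (1 - t^e)/(1 - t)^n.
So h(d) = C(d+n-1, n-1) - C(d-e+n-1, n-1) for d >= e.
With n=2, e=2, d=10:
C(10+2-1, 2-1) = C(11, 1) = 11
C(10-2+2-1, 2-1) = C(9, 1) = 9
h(10) = 11 - 9 = 2

2


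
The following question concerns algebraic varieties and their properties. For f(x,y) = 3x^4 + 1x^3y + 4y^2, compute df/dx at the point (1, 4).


df/dx = 4*3*x^3 + 3*1*x^2*y
At (1,4): 4*3*1^3 + 3*1*1^2*4
= 12 + 12
= 24

24


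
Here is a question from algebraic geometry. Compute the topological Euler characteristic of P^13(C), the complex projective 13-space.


The complex projective space P^13 has one cell in each even real dimension 0, 2, ..., 26.
The cohomology groups are H^{2k}(P^13) = Z for k = 0,...,13, and 0 otherwise.
Euler characteristic = sum of Betti numbers = 1 per even-dimensional cohomology group.
chi(P^13) = 13 + 1 = 14

14


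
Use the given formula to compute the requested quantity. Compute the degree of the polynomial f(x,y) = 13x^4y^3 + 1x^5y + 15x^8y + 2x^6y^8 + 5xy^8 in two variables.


Examine each term for its total degree (sum of exponents).
  Term '13x^4y^3' has total degree 4+3 = 7.
  Term '1x^5y' has total degree 5+1 = 6.
  Term '15x^8y' has total degree 8+1 = 9.
  Term '2x^6y^8' has total degree 6+8 = 14.
  Term '5xy^8' has total degree 1+8 = 9.
The maximum total degree among all terms is 14.

14
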